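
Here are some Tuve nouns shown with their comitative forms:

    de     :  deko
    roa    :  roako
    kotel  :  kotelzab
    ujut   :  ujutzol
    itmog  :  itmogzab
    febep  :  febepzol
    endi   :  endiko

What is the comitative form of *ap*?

apzol

The pattern is voicing of the final sound: -zol when the stem ends in a voiceless consonant (*ujut*, *febep*); -zab when the stem ends in a voiced consonant (*kotel*, *itmog*); -ko when the stem ends in a vowel (*de*, *roa*, *endi*).
Since the final sound of *ap* is /p/ (a voiceless consonant), it takes -zol, giving *apzol*.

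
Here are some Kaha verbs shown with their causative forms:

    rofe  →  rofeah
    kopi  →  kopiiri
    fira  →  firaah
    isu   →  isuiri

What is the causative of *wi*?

The alternation tracks the last vowel of the stem — -iri when the last vowel of the stem is a high vowel (*kopi*, *isu*); -ah when the last vowel of the stem is a non-high vowel (*rofe*, *fira*).
The last vowel of *wi* is /i/, which is a high vowel, so the suffix is -iri, giving *wiiri*.

wiiri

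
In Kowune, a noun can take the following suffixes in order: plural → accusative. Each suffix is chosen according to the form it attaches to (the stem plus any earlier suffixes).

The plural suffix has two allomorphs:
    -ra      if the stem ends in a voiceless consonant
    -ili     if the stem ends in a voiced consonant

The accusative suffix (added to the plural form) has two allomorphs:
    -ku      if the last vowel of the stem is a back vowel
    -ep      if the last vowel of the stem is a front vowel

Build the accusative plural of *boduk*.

bodukraku

Since the final consonant of *boduk* is /k/ (voiceless), it takes -ra, giving *bodukra*.
Since the last vowel of the plural form *bodukra* is /a/ (a back vowel), it takes -ku, giving *bodukraku*.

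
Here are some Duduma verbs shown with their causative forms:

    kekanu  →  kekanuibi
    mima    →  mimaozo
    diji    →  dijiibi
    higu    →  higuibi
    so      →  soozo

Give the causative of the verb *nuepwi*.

The pattern is height harmony: -ibi when the last vowel of the stem is a high vowel (*kekanu*, *diji*, *higu*); -ozo when the last vowel of the stem is a non-high vowel (*mima*, *so*).
Since the last vowel of *nuepwi* is /i/ (a high vowel), it takes -ibi, giving *nuepwiibi*.

nuepwiibi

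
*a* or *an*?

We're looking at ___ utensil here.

a

The indefinite article is chosen by the initial *sound* of the following word, not its spelling.
*utensil* begins with the sound /juː/ (u pronounced /juː/) — a consonant sound.
So the article is *a*: We're looking at a utensil here.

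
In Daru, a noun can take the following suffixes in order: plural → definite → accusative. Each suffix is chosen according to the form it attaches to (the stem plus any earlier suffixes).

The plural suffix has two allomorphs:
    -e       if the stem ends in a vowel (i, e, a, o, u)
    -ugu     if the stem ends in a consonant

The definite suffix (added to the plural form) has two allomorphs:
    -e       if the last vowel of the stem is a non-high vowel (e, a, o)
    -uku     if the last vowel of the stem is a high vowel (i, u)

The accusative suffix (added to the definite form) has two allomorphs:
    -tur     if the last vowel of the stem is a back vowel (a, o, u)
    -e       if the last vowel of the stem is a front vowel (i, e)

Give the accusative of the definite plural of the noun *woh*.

wohuguukutur

*woh*: final sound = /h/, a consonant → -ugu → *wohugu*.
The plural form *wohugu* — last vowel /u/ (a high vowel) → -uku → *wohuguuku*.
The definite form *wohuguuku*: last vowel = /u/, a back vowel → -tur → *wohuguukutur*.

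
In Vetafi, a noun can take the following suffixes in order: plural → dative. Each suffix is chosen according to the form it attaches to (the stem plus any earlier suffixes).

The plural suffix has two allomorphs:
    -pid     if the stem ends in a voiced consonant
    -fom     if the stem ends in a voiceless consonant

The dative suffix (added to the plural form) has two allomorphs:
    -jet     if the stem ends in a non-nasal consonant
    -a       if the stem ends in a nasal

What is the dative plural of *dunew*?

*dunew*: final consonant = /w/, voiced → -pid → *dunewpid*.
Since the final consonant of the plural form *dunewpid* is /d/ (non-nasal), it takes -jet, giving *dunewpidjet*.

dunewpidjet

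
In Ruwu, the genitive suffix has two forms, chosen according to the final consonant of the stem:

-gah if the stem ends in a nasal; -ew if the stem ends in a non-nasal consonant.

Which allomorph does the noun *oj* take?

-ew

*oj*: final consonant = /j/, non-nasal → -ew.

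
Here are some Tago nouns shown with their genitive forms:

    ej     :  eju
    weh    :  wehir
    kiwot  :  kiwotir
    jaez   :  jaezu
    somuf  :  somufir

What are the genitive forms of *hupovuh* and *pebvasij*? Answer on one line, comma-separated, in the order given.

hupovuhir, pebvasiju

The suffix is conditioned by the final consonant: -ir when the stem ends in a voiceless consonant (*weh*, *kiwot*, *somuf*); -u when the stem ends in a voiced consonant (*ej*, *jaez*).
*hupovuh* — final consonant /h/ (voiceless) → -ir → *hupovuhir*.
The final consonant of *pebvasij* is /j/, which is voiced, so the suffix is -u, giving *pebvasiju*.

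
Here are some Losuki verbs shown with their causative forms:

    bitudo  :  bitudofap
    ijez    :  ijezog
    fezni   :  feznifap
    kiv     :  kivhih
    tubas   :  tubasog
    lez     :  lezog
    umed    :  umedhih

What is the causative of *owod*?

owodhih

Looking at the final sound of each stem: -og when the stem ends in a sibilant (*ijez*, *tubas*, *lez*); -hih when the stem ends in a non-sibilant consonant (*kiv*, *umed*); -fap when the stem ends in a vowel (*bitudo*, *fezni*).
*owod* — final sound /d/ (a non-sibilant consonant) → -hih → *owodhih*.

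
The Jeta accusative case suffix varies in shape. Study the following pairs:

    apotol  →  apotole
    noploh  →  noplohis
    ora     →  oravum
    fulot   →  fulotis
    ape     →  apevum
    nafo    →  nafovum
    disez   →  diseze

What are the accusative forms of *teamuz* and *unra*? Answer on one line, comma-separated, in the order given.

teamuze, unravum

The suffix is conditioned by the final sound: -is when the stem ends in a voiceless consonant (*noploh*, *fulot*); -e when the stem ends in a voiced consonant (*apotol*, *disez*); -vum when the stem ends in a vowel (*ora*, *ape*, *nafo*).
*teamuz*: final sound = /z/, a voiced consonant → -e → *teamuze*.
Since the final sound of *unra* is /a/ (a vowel), it takes -vum, giving *unravum*.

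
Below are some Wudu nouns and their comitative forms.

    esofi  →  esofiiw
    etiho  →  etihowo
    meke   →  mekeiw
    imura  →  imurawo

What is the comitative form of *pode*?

The alternation tracks the last vowel of the stem — -iw when the last vowel of the stem is a front vowel (*esofi*, *meke*); -wo when the last vowel of the stem is a back vowel (*etiho*, *imura*).
*pode* — last vowel /e/ (a front vowel) → -iw → *podeiw*.

podeiw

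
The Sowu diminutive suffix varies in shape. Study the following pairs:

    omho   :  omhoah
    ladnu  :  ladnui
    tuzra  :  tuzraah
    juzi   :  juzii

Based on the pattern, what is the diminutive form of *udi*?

The pattern is height harmony: -i when the last vowel of the stem is a high vowel (*ladnu*, *juzi*); -ah when the last vowel of the stem is a non-high vowel (*omho*, *tuzra*).
*udi* — last vowel /i/ (a high vowel) → -i → *udii*.

udii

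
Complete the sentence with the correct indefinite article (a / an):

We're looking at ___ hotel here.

The indefinite article is chosen by the initial *sound* of the following word, not its spelling.
*hotel* begins with the sound /h/ (h is pronounced) — a consonant sound.
So the article is *a*: We're looking at a hotel here.

a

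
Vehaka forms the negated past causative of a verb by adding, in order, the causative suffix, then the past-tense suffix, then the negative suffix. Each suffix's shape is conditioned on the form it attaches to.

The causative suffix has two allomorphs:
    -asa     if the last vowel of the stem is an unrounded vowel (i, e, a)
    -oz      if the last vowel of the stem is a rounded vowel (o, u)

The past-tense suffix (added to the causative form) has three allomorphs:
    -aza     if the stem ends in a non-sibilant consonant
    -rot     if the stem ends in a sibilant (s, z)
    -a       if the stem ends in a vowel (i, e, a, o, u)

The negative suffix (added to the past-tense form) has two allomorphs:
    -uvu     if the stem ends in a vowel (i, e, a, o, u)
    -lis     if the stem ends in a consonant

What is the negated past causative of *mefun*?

mefunozrotlis

The last vowel of *mefun* is /u/, which is a rounded vowel, so the causative suffix is -oz, giving *mefunoz*.
Since the final sound of the causative form *mefunoz* is /z/ (a sibilant), it takes -rot, giving *mefunozrot*.
The final sound of the past-tense form *mefunozrot* is /t/, which is a consonant, so the negative suffix is -lis, giving *mefunozrotlis*.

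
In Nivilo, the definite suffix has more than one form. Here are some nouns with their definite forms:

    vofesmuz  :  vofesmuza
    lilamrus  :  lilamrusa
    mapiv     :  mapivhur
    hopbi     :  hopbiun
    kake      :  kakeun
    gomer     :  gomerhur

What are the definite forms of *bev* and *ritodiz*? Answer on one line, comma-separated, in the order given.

bevhur, ritodiza

The alternation tracks the final sound of the stem — -a when the stem ends in a sibilant (*vofesmuz*, *lilamrus*); -hur when the stem ends in a non-sibilant consonant (*mapiv*, *gomer*); -un when the stem ends in a vowel (*hopbi*, *kake*).
Since the final sound of *bev* is /v/ (a non-sibilant consonant), it takes -hur, giving *bevhur*.
*ritodiz* — final sound /z/ (a sibilant) → -a → *ritodiza*.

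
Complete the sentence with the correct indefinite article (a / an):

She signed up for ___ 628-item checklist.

The indefinite article is chosen by the initial *sound* of the following word, not its spelling.
The number *628* is spoken "six hundred …", beginning with /sɪks/ — a consonant sound.
So the article is *a*: She signed up for a 628-item checklist.

a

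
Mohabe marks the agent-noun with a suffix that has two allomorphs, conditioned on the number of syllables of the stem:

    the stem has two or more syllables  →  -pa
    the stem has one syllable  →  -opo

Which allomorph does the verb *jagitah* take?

*jagitah* has 3 syllables, so the suffix is -pa.

-pa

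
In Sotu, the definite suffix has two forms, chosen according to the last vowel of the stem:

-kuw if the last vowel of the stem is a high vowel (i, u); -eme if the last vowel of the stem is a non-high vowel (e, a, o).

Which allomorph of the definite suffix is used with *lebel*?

*lebel*: last vowel = /e/, a non-high vowel → -eme.

-eme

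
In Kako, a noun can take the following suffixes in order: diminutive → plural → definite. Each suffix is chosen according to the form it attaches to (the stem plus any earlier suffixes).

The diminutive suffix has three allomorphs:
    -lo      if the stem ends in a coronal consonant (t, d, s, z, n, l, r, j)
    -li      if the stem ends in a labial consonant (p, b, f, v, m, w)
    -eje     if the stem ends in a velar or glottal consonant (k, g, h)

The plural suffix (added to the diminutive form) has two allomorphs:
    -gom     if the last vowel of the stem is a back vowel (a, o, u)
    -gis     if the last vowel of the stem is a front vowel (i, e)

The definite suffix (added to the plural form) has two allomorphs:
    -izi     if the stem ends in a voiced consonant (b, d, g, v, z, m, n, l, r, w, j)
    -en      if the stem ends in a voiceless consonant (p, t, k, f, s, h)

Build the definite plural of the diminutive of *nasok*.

nasokejegisen

Since the final consonant of *nasok* is /k/ (velar/glottal), it takes -eje, giving *nasokeje*.
The last vowel of the diminutive form *nasokeje* is /e/, which is a front vowel, so the plural suffix is -gis, giving *nasokejegis*.
The plural form *nasokejegis*: final consonant = /s/, voiceless → -en → *nasokejegisen*.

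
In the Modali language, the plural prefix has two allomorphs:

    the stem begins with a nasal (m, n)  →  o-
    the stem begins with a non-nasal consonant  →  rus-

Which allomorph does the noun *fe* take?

Since the first consonant of *fe* is /f/ (non-nasal), it takes rus-.

rus-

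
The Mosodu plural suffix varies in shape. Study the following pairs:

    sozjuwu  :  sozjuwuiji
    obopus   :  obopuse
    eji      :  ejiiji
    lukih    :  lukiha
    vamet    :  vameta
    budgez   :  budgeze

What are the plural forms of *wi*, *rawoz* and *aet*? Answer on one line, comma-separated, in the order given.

wiiji, rawoze, aeta

Looking at the final sound of each stem: -e when the stem ends in a sibilant (*obopus*, *budgez*); -a when the stem ends in a non-sibilant consonant (*lukih*, *vamet*); -iji when the stem ends in a vowel (*sozjuwu*, *eji*).
Since the final sound of *wi* is /i/ (a vowel), it takes -iji, giving *wiiji*.
*rawoz*: final sound = /z/, a sibilant → -e → *rawoze*.
*aet*: final sound = /t/, a non-sibilant consonant → -a → *aeta*.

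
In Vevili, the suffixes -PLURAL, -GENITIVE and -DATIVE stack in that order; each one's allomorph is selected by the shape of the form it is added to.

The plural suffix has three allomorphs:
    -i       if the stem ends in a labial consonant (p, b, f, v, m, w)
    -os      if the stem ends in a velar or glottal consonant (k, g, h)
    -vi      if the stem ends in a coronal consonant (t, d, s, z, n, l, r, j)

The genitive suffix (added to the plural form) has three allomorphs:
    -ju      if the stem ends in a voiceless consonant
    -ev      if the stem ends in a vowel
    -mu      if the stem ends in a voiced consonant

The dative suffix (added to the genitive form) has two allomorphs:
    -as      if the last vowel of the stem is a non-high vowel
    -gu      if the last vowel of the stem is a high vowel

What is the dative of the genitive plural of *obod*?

obodvievas

Since the final consonant of *obod* is /d/ (coronal), it takes -vi, giving *obodvi*.
The plural form *obodvi*: final sound = /i/, a vowel → -ev → *obodviev*.
The genitive form *obodviev* — last vowel /e/ (a non-high vowel) → -as → *obodvievas*.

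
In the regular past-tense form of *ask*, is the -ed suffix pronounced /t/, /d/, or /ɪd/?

/t/

The stem *ask* ends in a voiceless consonant other than /t/.
The -ed suffix is realized as /ɪd/ after /t, d/; as /t/ after other voiceless consonants; and as /d/ after other voiced sounds.
So -ed on *ask* is pronounced /t/.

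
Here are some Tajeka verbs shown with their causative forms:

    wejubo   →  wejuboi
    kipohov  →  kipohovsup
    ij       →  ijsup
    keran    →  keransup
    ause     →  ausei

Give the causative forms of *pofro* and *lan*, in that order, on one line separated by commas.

The pattern is consonant vs. vowel: -sup when the stem ends in a consonant (*kipohov*, *ij*, *keran*); -i when the stem ends in a vowel (*wejubo*, *ause*).
*pofro* — final sound /o/ (a vowel) → -i → *pofroi*.
*lan*: final sound = /n/, a consonant → -sup → *lansup*.

pofroi, lansup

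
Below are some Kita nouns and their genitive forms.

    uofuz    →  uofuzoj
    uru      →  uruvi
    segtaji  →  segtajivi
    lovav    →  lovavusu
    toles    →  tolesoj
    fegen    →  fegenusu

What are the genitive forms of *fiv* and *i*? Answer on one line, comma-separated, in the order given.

The pattern is sibilance of the final sound: -oj when the stem ends in a sibilant (*uofuz*, *toles*); -usu when the stem ends in a non-sibilant consonant (*lovav*, *fegen*); -vi when the stem ends in a vowel (*uru*, *segtaji*).
Since the final sound of *fiv* is /v/ (a non-sibilant consonant), it takes -usu, giving *fivusu*.
Since the final sound of *i* is /i/ (a vowel), it takes -vi, giving *ivi*.

fivusu, ivi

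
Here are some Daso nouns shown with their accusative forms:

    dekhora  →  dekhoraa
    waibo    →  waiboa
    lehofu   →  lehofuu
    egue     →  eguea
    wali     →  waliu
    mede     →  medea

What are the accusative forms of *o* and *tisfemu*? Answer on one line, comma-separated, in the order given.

Looking at the last vowel of each stem: -u when the last vowel of the stem is a high vowel (*lehofu*, *wali*); -a when the last vowel of the stem is a non-high vowel (*dekhora*, *waibo*, *egue*, *mede*).
Since the last vowel of *o* is /o/ (a non-high vowel), it takes -a, giving *oa*.
Since the last vowel of *tisfemu* is /u/ (a high vowel), it takes -u, giving *tisfemuu*.

oa, tisfemuu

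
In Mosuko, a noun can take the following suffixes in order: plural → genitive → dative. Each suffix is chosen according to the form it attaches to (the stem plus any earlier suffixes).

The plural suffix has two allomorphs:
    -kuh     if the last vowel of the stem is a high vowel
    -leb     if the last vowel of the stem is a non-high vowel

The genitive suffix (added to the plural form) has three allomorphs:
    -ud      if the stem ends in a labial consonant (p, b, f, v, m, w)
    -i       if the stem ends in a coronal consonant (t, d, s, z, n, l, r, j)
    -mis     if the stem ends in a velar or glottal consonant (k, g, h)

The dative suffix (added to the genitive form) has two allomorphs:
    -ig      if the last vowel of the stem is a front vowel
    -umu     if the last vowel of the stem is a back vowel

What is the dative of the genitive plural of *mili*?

The last vowel of *mili* is /i/, which is a high vowel, so the plural suffix is -kuh, giving *milikuh*.
Since the final consonant of the plural form *milikuh* is /h/ (velar/glottal), it takes -mis, giving *milikuhmis*.
The genitive form *milikuhmis* — last vowel /i/ (a front vowel) → -ig → *milikuhmisig*.

milikuhmisig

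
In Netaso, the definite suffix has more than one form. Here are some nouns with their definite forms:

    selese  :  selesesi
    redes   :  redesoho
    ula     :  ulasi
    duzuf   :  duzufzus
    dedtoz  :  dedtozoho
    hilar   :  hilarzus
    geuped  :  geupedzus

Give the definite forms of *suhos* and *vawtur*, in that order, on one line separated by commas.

The pattern is sibilance of the final sound: -oho when the stem ends in a sibilant (*redes*, *dedtoz*); -zus when the stem ends in a non-sibilant consonant (*duzuf*, *hilar*, *geuped*); -si when the stem ends in a vowel (*selese*, *ula*).
*suhos* — final sound /s/ (a sibilant) → -oho → *suhosoho*.
*vawtur* — final sound /r/ (a non-sibilant consonant) → -zus → *vawturzus*.

suhosoho, vawturzus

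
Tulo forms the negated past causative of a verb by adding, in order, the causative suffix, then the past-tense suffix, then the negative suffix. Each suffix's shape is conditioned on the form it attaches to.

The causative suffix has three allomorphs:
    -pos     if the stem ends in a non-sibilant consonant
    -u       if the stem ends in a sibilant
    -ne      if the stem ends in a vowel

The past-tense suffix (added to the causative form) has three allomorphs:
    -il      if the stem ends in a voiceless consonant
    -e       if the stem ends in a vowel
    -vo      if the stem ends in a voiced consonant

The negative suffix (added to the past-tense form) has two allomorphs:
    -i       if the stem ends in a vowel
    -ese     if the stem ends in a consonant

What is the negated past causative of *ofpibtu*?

ofpibtuneei

*ofpibtu* — final sound /u/ (a vowel) → -ne → *ofpibtune*.
The final sound of the causative form *ofpibtune* is /e/, which is a vowel, so the past-tense suffix is -e, giving *ofpibtunee*.
The past-tense form *ofpibtunee*: final sound = /e/, a vowel → -i → *ofpibtuneei*.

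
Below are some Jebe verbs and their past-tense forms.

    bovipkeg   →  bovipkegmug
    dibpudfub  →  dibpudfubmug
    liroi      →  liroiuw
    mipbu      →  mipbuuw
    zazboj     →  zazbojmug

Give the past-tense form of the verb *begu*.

The pattern is consonant vs. vowel: -mug when the stem ends in a consonant (*bovipkeg*, *dibpudfub*, *zazboj*); -uw when the stem ends in a vowel (*liroi*, *mipbu*).
Since the final sound of *begu* is /u/ (a vowel), it takes -uw, giving *beguuw*.

beguuw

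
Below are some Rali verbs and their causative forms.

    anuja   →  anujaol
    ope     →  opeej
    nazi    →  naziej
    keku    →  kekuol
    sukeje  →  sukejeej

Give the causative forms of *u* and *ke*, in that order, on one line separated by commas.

uol, keej

Looking at the last vowel of each stem: -ej when the last vowel of the stem is a front vowel (*ope*, *nazi*, *sukeje*); -ol when the last vowel of the stem is a back vowel (*anuja*, *keku*).
*u*: last vowel = /u/, a back vowel → -ol → *uol*.
*ke* — last vowel /e/ (a front vowel) → -ej → *keej*.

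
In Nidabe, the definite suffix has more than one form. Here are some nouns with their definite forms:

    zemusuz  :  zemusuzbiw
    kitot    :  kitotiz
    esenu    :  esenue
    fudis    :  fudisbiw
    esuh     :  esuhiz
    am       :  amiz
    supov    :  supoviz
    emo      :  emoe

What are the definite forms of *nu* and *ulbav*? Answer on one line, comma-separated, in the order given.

nue, ulbaviz

Looking at the final sound of each stem: -biw when the stem ends in a sibilant (*zemusuz*, *fudis*); -iz when the stem ends in a non-sibilant consonant (*kitot*, *esuh*, *am*, *supov*); -e when the stem ends in a vowel (*esenu*, *emo*).
Since the final sound of *nu* is /u/ (a vowel), it takes -e, giving *nue*.
Since the final sound of *ulbav* is /v/ (a non-sibilant consonant), it takes -iz, giving *ulbaviz*.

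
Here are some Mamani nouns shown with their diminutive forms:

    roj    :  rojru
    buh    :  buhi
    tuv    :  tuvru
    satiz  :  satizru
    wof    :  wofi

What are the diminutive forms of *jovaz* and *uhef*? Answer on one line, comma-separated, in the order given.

The suffix is conditioned by the final consonant: -i when the stem ends in a voiceless consonant (*buh*, *wof*); -ru when the stem ends in a voiced consonant (*roj*, *tuv*, *satiz*).
*jovaz* — final consonant /z/ (voiced) → -ru → *jovazru*.
*uhef*: final consonant = /f/, voiceless → -i → *uhefi*.

jovazru, uhefi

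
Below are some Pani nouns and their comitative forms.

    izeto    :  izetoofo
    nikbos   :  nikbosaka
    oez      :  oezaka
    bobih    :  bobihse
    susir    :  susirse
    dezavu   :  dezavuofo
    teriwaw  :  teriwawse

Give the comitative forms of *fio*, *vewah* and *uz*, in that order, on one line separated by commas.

Looking at the final sound of each stem: -aka when the stem ends in a sibilant (*nikbos*, *oez*); -se when the stem ends in a non-sibilant consonant (*bobih*, *susir*, *teriwaw*); -ofo when the stem ends in a vowel (*izeto*, *dezavu*).
*fio* — final sound /o/ (a vowel) → -ofo → *fioofo*.
*vewah*: final sound = /h/, a non-sibilant consonant → -se → *vewahse*.
Since the final sound of *uz* is /z/ (a sibilant), it takes -aka, giving *uzaka*.

fioofo, vewahse, uzaka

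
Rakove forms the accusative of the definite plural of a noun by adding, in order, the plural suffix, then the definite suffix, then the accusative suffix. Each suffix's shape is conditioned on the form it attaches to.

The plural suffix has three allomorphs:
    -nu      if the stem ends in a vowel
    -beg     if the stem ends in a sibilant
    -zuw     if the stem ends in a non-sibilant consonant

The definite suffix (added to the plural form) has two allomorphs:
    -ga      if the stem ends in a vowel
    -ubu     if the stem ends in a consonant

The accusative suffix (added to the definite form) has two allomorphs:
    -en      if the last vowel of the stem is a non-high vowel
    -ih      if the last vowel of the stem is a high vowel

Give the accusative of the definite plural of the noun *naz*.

nazbegubuih

*naz* — final sound /z/ (a sibilant) → -beg → *nazbeg*.
The final sound of the plural form *nazbeg* is /g/, which is a consonant, so the definite suffix is -ubu, giving *nazbegubu*.
Since the last vowel of the definite form *nazbegubu* is /u/ (a high vowel), it takes -ih, giving *nazbegubuih*.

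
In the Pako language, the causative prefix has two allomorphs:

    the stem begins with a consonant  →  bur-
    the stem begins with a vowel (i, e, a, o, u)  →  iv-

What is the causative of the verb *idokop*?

Since the first sound of *idokop* is /i/ (a vowel), it takes iv-, giving *ividokop*.

ividokop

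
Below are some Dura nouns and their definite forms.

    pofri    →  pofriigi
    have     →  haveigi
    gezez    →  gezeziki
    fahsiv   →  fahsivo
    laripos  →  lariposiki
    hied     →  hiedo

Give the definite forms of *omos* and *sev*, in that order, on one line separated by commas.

The alternation tracks the final sound of the stem — -iki when the stem ends in a sibilant (*gezez*, *laripos*); -o when the stem ends in a non-sibilant consonant (*fahsiv*, *hied*); -igi when the stem ends in a vowel (*pofri*, *have*).
*omos* — final sound /s/ (a sibilant) → -iki → *omosiki*.
Since the final sound of *sev* is /v/ (a non-sibilant consonant), it takes -o, giving *sevo*.

omosiki, sevo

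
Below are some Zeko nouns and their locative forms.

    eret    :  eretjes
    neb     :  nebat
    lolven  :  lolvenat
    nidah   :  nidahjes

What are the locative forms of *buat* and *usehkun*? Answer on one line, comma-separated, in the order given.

The pattern is voicing of the final consonant: -jes when the stem ends in a voiceless consonant (*eret*, *nidah*); -at when the stem ends in a voiced consonant (*neb*, *lolven*).
The final consonant of *buat* is /t/, which is voiceless, so the suffix is -jes, giving *buatjes*.
Since the final consonant of *usehkun* is /n/ (voiced), it takes -at, giving *usehkunat*.

buatjes, usehkunat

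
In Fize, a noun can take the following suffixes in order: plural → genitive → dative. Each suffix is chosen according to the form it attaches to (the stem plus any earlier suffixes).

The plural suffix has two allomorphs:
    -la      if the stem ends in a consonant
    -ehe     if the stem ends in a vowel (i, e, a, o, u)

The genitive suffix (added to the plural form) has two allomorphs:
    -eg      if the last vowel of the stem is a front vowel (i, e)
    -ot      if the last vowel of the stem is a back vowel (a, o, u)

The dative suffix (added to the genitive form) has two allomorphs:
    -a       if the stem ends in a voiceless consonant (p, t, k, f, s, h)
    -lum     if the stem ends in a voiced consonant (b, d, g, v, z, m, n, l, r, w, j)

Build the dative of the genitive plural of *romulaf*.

romulaflaota

The final sound of *romulaf* is /f/, which is a consonant, so the plural suffix is -la, giving *romulafla*.
The plural form *romulafla*: last vowel = /a/, a back vowel → -ot → *romulaflaot*.
The genitive form *romulaflaot* — final consonant /t/ (voiceless) → -a → *romulaflaota*.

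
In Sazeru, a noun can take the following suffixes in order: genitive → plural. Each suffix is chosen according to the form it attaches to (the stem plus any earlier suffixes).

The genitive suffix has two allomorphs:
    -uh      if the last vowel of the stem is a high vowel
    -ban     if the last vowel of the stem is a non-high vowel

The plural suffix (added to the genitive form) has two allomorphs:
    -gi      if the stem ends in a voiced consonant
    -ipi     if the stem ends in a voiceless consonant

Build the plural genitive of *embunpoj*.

Since the last vowel of *embunpoj* is /o/ (a non-high vowel), it takes -ban, giving *embunpojban*.
The final consonant of the genitive form *embunpojban* is /n/, which is voiced, so the plural suffix is -gi, giving *embunpojbangi*.

embunpojbangi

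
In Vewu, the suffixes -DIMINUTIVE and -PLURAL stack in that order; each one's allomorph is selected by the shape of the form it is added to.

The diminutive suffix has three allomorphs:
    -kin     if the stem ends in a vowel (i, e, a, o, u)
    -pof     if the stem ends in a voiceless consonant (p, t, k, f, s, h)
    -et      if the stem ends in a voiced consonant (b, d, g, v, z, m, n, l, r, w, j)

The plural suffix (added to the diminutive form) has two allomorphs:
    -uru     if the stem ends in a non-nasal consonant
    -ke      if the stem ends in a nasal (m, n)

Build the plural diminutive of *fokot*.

fokotpofuru

Since the final sound of *fokot* is /t/ (a voiceless consonant), it takes -pof, giving *fokotpof*.
The diminutive form *fokotpof* — final consonant /f/ (non-nasal) → -uru → *fokotpofuru*.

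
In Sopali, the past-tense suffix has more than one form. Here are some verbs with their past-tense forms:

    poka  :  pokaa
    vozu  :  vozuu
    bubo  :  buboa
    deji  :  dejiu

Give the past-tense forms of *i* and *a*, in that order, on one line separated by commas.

Looking at the last vowel of each stem: -u when the last vowel of the stem is a high vowel (*vozu*, *deji*); -a when the last vowel of the stem is a non-high vowel (*poka*, *bubo*).
The last vowel of *i* is /i/, which is a high vowel, so the suffix is -u, giving *iu*.
*a* — last vowel /a/ (a non-high vowel) → -a → *aa*.

iu, aa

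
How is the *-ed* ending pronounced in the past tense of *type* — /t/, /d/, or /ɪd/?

/t/

The stem *type* ends in a voiceless consonant other than /t/.
The -ed suffix is realized as /ɪd/ after /t, d/; as /t/ after other voiceless consonants; and as /d/ after other voiced sounds.
So -ed on *type* is pronounced /t/.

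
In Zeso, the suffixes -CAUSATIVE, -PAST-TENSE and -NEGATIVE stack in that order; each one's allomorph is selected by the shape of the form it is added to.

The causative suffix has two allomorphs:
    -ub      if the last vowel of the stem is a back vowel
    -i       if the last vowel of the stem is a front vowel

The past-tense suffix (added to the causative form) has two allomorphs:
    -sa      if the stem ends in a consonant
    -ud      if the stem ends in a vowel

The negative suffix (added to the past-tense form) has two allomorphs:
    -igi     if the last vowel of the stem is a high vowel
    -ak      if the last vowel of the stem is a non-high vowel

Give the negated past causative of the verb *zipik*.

Since the last vowel of *zipik* is /i/ (a front vowel), it takes -i, giving *zipiki*.
Since the final sound of the causative form *zipiki* is /i/ (a vowel), it takes -ud, giving *zipikiud*.
Since the last vowel of the past-tense form *zipikiud* is /u/ (a high vowel), it takes -igi, giving *zipikiudigi*.

zipikiudigi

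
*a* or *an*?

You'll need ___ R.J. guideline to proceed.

an

The indefinite article is chosen by the initial *sound* of the following word, not its spelling.
The initialism *R.J.* is read letter by letter; the first letter, R, is pronounced /ɑr/, which begins with a vowel sound.
So the article is *an*: You'll need an R.J. guideline to proceed.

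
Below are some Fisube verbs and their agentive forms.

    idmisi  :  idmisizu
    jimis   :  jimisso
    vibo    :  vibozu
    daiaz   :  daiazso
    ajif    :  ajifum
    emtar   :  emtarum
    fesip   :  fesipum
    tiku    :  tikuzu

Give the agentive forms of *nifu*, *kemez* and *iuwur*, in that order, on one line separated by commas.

nifuzu, kemezso, iuwurum

The suffix is conditioned by the final sound: -so when the stem ends in a sibilant (*jimis*, *daiaz*); -um when the stem ends in a non-sibilant consonant (*ajif*, *emtar*, *fesip*); -zu when the stem ends in a vowel (*idmisi*, *vibo*, *tiku*).
*nifu* — final sound /u/ (a vowel) → -zu → *nifuzu*.
*kemez* — final sound /z/ (a sibilant) → -so → *kemezso*.
Since the final sound of *iuwur* is /r/ (a non-sibilant consonant), it takes -um, giving *iuwurum*.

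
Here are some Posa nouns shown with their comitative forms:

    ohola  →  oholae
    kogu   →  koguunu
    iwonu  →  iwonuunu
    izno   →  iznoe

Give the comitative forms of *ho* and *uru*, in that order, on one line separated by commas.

The suffix is conditioned by the last vowel: -unu when the last vowel of the stem is a high vowel (*kogu*, *iwonu*); -e when the last vowel of the stem is a non-high vowel (*ohola*, *izno*).
*ho* — last vowel /o/ (a non-high vowel) → -e → *hoe*.
The last vowel of *uru* is /u/, which is a high vowel, so the suffix is -unu, giving *uruunu*.

hoe, uruunu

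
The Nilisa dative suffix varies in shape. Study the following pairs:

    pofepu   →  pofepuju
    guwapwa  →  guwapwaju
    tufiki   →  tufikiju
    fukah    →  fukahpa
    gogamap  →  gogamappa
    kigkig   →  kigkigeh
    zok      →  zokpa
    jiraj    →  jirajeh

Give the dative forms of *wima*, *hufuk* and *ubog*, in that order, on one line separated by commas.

wimaju, hufukpa, ubogeh

The suffix is conditioned by the final sound: -pa when the stem ends in a voiceless consonant (*fukah*, *gogamap*, *zok*); -eh when the stem ends in a voiced consonant (*kigkig*, *jiraj*); -ju when the stem ends in a vowel (*pofepu*, *guwapwa*, *tufiki*).
Since the final sound of *wima* is /a/ (a vowel), it takes -ju, giving *wimaju*.
*hufuk*: final sound = /k/, a voiceless consonant → -pa → *hufukpa*.
Since the final sound of *ubog* is /g/ (a voiced consonant), it takes -eh, giving *ubogeh*.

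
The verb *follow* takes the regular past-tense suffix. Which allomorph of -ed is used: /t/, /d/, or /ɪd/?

The stem *follow* ends in a voiced sound other than /d/.
The -ed suffix is realized as /ɪd/ after /t, d/; as /t/ after other voiceless consonants; and as /d/ after other voiced sounds.
So -ed on *follow* is pronounced /d/.

/d/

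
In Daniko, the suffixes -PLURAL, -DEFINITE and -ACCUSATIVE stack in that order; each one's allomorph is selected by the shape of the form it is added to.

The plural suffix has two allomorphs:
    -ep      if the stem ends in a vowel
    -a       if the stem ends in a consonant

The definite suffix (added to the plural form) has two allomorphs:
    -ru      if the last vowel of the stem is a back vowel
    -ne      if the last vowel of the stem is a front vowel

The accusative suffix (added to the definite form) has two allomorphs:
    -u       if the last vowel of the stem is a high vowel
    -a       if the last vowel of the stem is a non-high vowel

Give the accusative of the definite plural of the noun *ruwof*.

ruwofaruu

*ruwof* — final sound /f/ (a consonant) → -a → *ruwofa*.
Since the last vowel of the plural form *ruwofa* is /a/ (a back vowel), it takes -ru, giving *ruwofaru*.
The definite form *ruwofaru*: last vowel = /u/, a high vowel → -u → *ruwofaruu*.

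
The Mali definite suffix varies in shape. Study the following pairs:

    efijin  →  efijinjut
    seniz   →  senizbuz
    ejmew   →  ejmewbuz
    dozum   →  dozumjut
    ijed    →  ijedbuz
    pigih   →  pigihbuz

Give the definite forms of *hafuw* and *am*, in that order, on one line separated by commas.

The alternation tracks the final consonant of the stem — -jut when the stem ends in a nasal (*efijin*, *dozum*); -buz when the stem ends in a non-nasal consonant (*seniz*, *ejmew*, *ijed*, *pigih*).
Since the final consonant of *hafuw* is /w/ (non-nasal), it takes -buz, giving *hafuwbuz*.
*am* — final consonant /m/ (a nasal) → -jut → *amjut*.

hafuwbuz, amjut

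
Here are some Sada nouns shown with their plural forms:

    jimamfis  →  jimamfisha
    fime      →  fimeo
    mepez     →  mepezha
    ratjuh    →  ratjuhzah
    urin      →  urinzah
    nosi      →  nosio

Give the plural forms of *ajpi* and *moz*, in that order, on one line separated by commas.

The pattern is sibilance of the final sound: -ha when the stem ends in a sibilant (*jimamfis*, *mepez*); -zah when the stem ends in a non-sibilant consonant (*ratjuh*, *urin*); -o when the stem ends in a vowel (*fime*, *nosi*).
*ajpi* — final sound /i/ (a vowel) → -o → *ajpio*.
*moz* — final sound /z/ (a sibilant) → -ha → *mozha*.

ajpio, mozha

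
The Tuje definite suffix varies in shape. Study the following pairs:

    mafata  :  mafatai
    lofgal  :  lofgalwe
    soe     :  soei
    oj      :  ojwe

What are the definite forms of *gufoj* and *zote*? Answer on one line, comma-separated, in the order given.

The pattern is consonant vs. vowel: -we when the stem ends in a consonant (*lofgal*, *oj*); -i when the stem ends in a vowel (*mafata*, *soe*).
*gufoj*: final sound = /j/, a consonant → -we → *gufojwe*.
Since the final sound of *zote* is /e/ (a vowel), it takes -i, giving *zotei*.

gufojwe, zotei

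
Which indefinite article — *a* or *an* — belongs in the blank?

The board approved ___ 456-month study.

a

The indefinite article is chosen by the initial *sound* of the following word, not its spelling.
The number *456* is spoken "four hundred …", beginning with /fɔr/ — a consonant sound.
So the article is *a*: The board approved a 456-month study.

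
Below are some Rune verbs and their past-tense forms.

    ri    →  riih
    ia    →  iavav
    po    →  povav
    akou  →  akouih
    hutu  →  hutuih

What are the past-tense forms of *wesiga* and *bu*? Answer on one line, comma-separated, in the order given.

Looking at the last vowel of each stem: -ih when the last vowel of the stem is a high vowel (*ri*, *akou*, *hutu*); -vav when the last vowel of the stem is a non-high vowel (*ia*, *po*).
*wesiga* — last vowel /a/ (a non-high vowel) → -vav → *wesigavav*.
*bu* — last vowel /u/ (a high vowel) → -ih → *buih*.

wesigavav, buih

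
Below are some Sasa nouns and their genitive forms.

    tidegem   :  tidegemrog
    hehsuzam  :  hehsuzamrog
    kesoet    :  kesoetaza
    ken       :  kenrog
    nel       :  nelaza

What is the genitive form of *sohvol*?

sohvolaza

The suffix is conditioned by the final consonant: -rog when the stem ends in a nasal (*tidegem*, *hehsuzam*, *ken*); -aza when the stem ends in a non-nasal consonant (*kesoet*, *nel*).
Since the final consonant of *sohvol* is /l/ (non-nasal), it takes -aza, giving *sohvolaza*.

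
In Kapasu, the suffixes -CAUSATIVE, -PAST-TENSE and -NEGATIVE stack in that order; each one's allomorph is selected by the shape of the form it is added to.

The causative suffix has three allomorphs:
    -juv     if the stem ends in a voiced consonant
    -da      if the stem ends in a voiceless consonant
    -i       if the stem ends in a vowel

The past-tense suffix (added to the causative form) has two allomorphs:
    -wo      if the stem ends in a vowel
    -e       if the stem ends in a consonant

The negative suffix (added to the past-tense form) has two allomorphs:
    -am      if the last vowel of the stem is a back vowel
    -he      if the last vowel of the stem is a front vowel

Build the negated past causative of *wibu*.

wibuiwoam

*wibu* — final sound /u/ (a vowel) → -i → *wibui*.
The causative form *wibui* — final sound /i/ (a vowel) → -wo → *wibuiwo*.
The last vowel of the past-tense form *wibuiwo* is /o/, which is a back vowel, so the negative suffix is -am, giving *wibuiwoam*.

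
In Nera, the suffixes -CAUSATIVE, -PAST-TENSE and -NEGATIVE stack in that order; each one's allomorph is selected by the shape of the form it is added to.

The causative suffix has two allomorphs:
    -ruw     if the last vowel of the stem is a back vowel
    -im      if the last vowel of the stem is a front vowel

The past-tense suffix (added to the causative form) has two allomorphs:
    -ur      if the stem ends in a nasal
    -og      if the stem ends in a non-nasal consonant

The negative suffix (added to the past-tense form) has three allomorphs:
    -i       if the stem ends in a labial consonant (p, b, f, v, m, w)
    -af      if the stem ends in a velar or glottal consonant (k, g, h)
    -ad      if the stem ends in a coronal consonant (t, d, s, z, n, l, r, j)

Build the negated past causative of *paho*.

*paho*: last vowel = /o/, a back vowel → -ruw → *pahoruw*.
The final consonant of the causative form *pahoruw* is /w/, which is non-nasal, so the past-tense suffix is -og, giving *pahoruwog*.
The past-tense form *pahoruwog*: final consonant = /g/, velar/glottal → -af → *pahoruwogaf*.

pahoruwogaf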